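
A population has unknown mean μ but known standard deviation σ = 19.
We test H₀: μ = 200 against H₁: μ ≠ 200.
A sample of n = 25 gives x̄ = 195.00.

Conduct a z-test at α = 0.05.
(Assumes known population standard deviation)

Answer: z = -1.3158, fail to reject H₀

Derivation:
Standard error: SE = σ/√n = 19/√25 = 3.8000
z-statistic: z = (x̄ - μ₀)/SE = (195.00 - 200)/3.8000 = -1.3158
Critical value: ±1.960
p-value = 0.1882
Decision: fail to reject H₀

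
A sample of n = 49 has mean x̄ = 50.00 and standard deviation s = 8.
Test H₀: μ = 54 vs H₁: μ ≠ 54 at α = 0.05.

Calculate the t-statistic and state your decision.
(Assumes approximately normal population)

df = n - 1 = 48
SE = s/√n = 8/√49 = 1.1429
t = (x̄ - μ₀)/SE = (50.00 - 54)/1.1429 = -3.4999
Critical value: t_{0.025,48} = ±2.011
p-value ≈ 0.0010
Decision: reject H₀

Answer: t = -3.4999, reject H₀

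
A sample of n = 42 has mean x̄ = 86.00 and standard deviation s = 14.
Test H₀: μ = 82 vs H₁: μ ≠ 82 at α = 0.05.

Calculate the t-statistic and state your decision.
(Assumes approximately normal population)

df = n - 1 = 41
SE = s/√n = 14/√42 = 2.1602
t = (x̄ - μ₀)/SE = (86.00 - 82)/2.1602 = 1.8517
Critical value: t_{0.025,41} = ±2.020
p-value ≈ 0.0713
Decision: fail to reject H₀

Answer: t = 1.8517, fail to reject H₀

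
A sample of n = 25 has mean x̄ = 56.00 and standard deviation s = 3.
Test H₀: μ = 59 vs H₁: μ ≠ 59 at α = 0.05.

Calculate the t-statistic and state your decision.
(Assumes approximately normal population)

Answer: t = -5.0000, reject H₀

Derivation:
df = n - 1 = 24
SE = s/√n = 3/√25 = 0.6000
t = (x̄ - μ₀)/SE = (56.00 - 59)/0.6000 = -5.0000
Critical value: t_{0.025,24} = ±2.064
p-value < 0.0001
Decision: reject H₀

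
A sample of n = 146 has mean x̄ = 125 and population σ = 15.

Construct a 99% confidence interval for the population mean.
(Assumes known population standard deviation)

Answer: (121.8022, 128.1978)

Derivation:
Confidence level: 99%, α = 0.01
z_0.005 = 2.576
SE = σ/√n = 15/√146 = 1.2414
Margin of error = 2.576 × 1.2414 = 3.1978
CI: x̄ ± margin = 125 ± 3.1978
CI: (121.8022, 128.1978)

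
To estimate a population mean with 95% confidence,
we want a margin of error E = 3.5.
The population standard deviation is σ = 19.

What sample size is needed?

Answer: n = 114

Derivation:
z_0.025 = 1.960
n = (z×σ/E)² = (1.960×19/3.5)²
n = 113.2096
Round up: n = 114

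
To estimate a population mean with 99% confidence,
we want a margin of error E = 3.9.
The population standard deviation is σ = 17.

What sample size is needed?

Answer: n = 127

Derivation:
z_0.005 = 2.576
n = (z×σ/E)² = (2.576×17/3.9)²
n = 126.0841
Round up: n = 127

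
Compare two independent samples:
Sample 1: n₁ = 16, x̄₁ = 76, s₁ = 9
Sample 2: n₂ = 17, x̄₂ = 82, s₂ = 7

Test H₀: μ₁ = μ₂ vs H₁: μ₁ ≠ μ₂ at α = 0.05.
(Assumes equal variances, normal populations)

Answer: t = -2.1452, reject H₀

Derivation:
Pooled variance: s²_p = [15×9² + 16×7²]/(31) = 64.4839
s_p = 8.0302
SE = s_p×√(1/n₁ + 1/n₂) = 8.0302×√(1/16 + 1/17) = 2.7970
t = (x̄₁ - x̄₂)/SE = (76 - 82)/2.7970 = -2.1452
df = 31, t-critical = ±2.040
Decision: reject H₀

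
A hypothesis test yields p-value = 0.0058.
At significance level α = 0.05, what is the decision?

Compare p-value to α:
0.0058 < 0.05
Decision: reject H₀

Answer: reject H₀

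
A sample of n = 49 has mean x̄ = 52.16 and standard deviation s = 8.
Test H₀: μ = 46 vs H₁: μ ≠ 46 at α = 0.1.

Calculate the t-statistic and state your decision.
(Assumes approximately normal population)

df = n - 1 = 48
SE = s/√n = 8/√49 = 1.1429
t = (x̄ - μ₀)/SE = (52.16 - 46)/1.1429 = 5.3898
Critical value: t_{0.05,48} = ±1.677
p-value < 0.0001
Decision: reject H₀

Answer: t = 5.3898, reject H₀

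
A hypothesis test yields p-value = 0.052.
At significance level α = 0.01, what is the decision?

Answer: fail to reject H₀

Derivation:
Compare p-value to α:
0.052 ≥ 0.01
Decision: fail to reject H₀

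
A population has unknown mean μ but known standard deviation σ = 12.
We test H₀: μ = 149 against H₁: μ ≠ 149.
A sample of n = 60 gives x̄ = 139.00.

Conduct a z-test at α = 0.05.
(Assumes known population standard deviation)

Standard error: SE = σ/√n = 12/√60 = 1.5492
z-statistic: z = (x̄ - μ₀)/SE = (139.00 - 149)/1.5492 = -6.4549
Critical value: ±1.960
p-value < 0.0001
Decision: reject H₀

Answer: z = -6.4549, reject H₀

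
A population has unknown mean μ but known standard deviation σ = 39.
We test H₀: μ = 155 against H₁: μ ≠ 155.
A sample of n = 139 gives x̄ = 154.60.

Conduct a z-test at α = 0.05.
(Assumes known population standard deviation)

Standard error: SE = σ/√n = 39/√139 = 3.3079
z-statistic: z = (x̄ - μ₀)/SE = (154.60 - 155)/3.3079 = -0.1209
Critical value: ±1.960
p-value = 0.9038
Decision: fail to reject H₀

Answer: z = -0.1209, fail to reject H₀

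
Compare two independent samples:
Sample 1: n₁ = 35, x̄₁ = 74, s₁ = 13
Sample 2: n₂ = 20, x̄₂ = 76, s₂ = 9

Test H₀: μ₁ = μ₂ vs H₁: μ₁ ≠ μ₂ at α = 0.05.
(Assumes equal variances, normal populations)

Pooled variance: s²_p = [34×13² + 19×9²]/(53) = 137.4528
s_p = 11.7240
SE = s_p×√(1/n₁ + 1/n₂) = 11.7240×√(1/35 + 1/20) = 3.2863
t = (x̄₁ - x̄₂)/SE = (74 - 76)/3.2863 = -0.6086
df = 53, t-critical = ±2.006
Decision: fail to reject H₀

Answer: t = -0.6086, fail to reject H₀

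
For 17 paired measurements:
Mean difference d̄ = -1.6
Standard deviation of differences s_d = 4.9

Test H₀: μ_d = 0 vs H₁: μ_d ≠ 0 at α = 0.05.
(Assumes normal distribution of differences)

Answer: t = -1.3463, fail to reject H₀

Derivation:
df = n - 1 = 16
SE = s_d/√n = 4.9/√17 = 1.1884
t = d̄/SE = -1.6/1.1884 = -1.3463
Critical value: t_{0.025,16} = ±2.120
p-value ≈ 0.1970
Decision: fail to reject H₀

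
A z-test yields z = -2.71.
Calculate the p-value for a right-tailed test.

For z = -2.71:
p = P(Z > -2.71) = 1 - Φ(-2.71) = 0.9966

Answer: p-value ≈ 0.9966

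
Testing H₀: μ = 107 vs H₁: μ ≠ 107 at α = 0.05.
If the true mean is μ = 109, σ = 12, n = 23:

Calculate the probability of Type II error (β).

Answer: β ≈ 0.8742

Derivation:
SE = σ/√n = 12/√23 = 2.5022
Critical values: μ₀ ± z_0.025×SE = 107 ± 1.960×2.5022
Acceptance region: (102.0957, 111.9043)
Under H₁ (μ = 109): z_high = (111.9043 - 109)/2.5022 = 1.1607, z_low = (102.0957 - 109)/2.5022 = -2.7593
β = P(not reject | H₁) = Φ(1.1607) - Φ(-2.7593) ≈ 0.8742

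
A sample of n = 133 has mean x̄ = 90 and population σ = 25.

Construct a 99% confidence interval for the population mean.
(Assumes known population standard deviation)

Confidence level: 99%, α = 0.01
z_0.005 = 2.576
SE = σ/√n = 25/√133 = 2.1678
Margin of error = 2.576 × 2.1678 = 5.5843
CI: x̄ ± margin = 90 ± 5.5843
CI: (84.4157, 95.5843)

Answer: (84.4157, 95.5843)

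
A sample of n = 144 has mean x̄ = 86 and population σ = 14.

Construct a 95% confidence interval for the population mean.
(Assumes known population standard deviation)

Confidence level: 95%, α = 0.05
z_0.025 = 1.960
SE = σ/√n = 14/√144 = 1.1667
Margin of error = 1.960 × 1.1667 = 2.2867
CI: x̄ ± margin = 86 ± 2.2867
CI: (83.7133, 88.2867)

Answer: (83.7133, 88.2867)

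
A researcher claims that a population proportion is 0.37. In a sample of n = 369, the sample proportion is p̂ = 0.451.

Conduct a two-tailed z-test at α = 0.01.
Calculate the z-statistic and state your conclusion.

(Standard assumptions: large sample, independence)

H₀: p = 0.37, H₁: p ≠ 0.37
Standard error: SE = √(p₀(1-p₀)/n) = √(0.37×0.63/369) = 0.025134
z-statistic: z = (p̂ - p₀)/SE = (0.451 - 0.37)/0.025134 = 3.2227
Critical value: z_0.005 = ±2.576
p-value = 0.0013
Decision: reject H₀ at α = 0.01

Answer: z = 3.2227, reject H₀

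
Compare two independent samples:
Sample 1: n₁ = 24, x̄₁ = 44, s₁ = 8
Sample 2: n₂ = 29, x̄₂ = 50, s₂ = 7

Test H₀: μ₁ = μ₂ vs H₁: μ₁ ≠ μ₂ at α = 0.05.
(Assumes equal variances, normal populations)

Answer: t = -2.9116, reject H₀

Derivation:
Pooled variance: s²_p = [23×8² + 28×7²]/(51) = 55.7647
s_p = 7.4676
SE = s_p×√(1/n₁ + 1/n₂) = 7.4676×√(1/24 + 1/29) = 2.0607
t = (x̄₁ - x̄₂)/SE = (44 - 50)/2.0607 = -2.9116
df = 51, t-critical = ±2.008
Decision: reject H₀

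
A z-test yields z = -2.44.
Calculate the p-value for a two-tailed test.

For z = -2.44:
p = 2×P(Z > |-2.44|) = 2×(1 - Φ(2.44)) = 0.0147

Answer: p-value ≈ 0.0147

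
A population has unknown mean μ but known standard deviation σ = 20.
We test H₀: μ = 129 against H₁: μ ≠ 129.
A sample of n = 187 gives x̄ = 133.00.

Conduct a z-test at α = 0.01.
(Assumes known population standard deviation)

Answer: z = 2.7350, reject H₀

Derivation:
Standard error: SE = σ/√n = 20/√187 = 1.4625
z-statistic: z = (x̄ - μ₀)/SE = (133.00 - 129)/1.4625 = 2.7350
Critical value: ±2.576
p-value = 0.0062
Decision: reject H₀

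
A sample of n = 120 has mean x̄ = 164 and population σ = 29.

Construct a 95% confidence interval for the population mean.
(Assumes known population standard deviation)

Confidence level: 95%, α = 0.05
z_0.025 = 1.960
SE = σ/√n = 29/√120 = 2.6473
Margin of error = 1.960 × 2.6473 = 5.1887
CI: x̄ ± margin = 164 ± 5.1887
CI: (158.8113, 169.1887)

Answer: (158.8113, 169.1887)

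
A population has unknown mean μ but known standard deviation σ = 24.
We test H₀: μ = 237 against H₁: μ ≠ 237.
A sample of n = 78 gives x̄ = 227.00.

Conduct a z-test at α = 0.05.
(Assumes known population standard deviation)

Answer: z = -3.6799, reject H₀

Derivation:
Standard error: SE = σ/√n = 24/√78 = 2.7175
z-statistic: z = (x̄ - μ₀)/SE = (227.00 - 237)/2.7175 = -3.6799
Critical value: ±1.960
p-value = 0.0002
Decision: reject H₀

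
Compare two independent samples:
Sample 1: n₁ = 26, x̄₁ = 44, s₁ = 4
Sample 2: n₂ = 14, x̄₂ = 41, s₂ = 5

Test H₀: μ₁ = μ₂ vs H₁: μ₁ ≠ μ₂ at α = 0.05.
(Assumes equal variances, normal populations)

Answer: t = 2.0720, reject H₀

Derivation:
Pooled variance: s²_p = [25×4² + 13×5²]/(38) = 19.0789
s_p = 4.3679
SE = s_p×√(1/n₁ + 1/n₂) = 4.3679×√(1/26 + 1/14) = 1.4479
t = (x̄₁ - x̄₂)/SE = (44 - 41)/1.4479 = 2.0720
df = 38, t-critical = ±2.024
Decision: reject H₀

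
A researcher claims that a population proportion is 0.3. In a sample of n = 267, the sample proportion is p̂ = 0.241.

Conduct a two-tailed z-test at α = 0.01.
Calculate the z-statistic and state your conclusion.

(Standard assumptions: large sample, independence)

H₀: p = 0.3, H₁: p ≠ 0.3
Standard error: SE = √(p₀(1-p₀)/n) = √(0.3×0.7/267) = 0.028045
z-statistic: z = (p̂ - p₀)/SE = (0.241 - 0.3)/0.028045 = -2.1038
Critical value: z_0.005 = ±2.576
p-value = 0.0354
Decision: fail to reject H₀ at α = 0.01

Answer: z = -2.1038, fail to reject H₀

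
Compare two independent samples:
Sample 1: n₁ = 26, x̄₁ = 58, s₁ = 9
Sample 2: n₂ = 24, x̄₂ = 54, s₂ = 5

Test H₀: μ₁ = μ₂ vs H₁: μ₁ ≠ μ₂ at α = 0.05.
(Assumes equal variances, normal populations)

Pooled variance: s²_p = [25×9² + 23×5²]/(48) = 54.1667
s_p = 7.3598
SE = s_p×√(1/n₁ + 1/n₂) = 7.3598×√(1/26 + 1/24) = 2.0833
t = (x̄₁ - x̄₂)/SE = (58 - 54)/2.0833 = 1.9200
df = 48, t-critical = ±2.011
Decision: fail to reject H₀

Answer: t = 1.9200, fail to reject H₀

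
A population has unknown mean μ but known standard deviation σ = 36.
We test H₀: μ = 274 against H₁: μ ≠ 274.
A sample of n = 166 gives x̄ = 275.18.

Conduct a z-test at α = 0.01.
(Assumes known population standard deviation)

Standard error: SE = σ/√n = 36/√166 = 2.7941
z-statistic: z = (x̄ - μ₀)/SE = (275.18 - 274)/2.7941 = 0.4223
Critical value: ±2.576
p-value = 0.6728
Decision: fail to reject H₀

Answer: z = 0.4223, fail to reject H₀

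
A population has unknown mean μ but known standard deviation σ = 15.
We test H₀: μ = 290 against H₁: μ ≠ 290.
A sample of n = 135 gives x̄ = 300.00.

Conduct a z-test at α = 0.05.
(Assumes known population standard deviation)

Standard error: SE = σ/√n = 15/√135 = 1.2910
z-statistic: z = (x̄ - μ₀)/SE = (300.00 - 290)/1.2910 = 7.7459
Critical value: ±1.960
p-value < 0.0001
Decision: reject H₀

Answer: z = 7.7459, reject H₀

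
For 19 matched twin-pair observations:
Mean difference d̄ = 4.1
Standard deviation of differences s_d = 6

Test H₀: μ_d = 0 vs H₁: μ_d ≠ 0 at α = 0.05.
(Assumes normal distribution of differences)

df = n - 1 = 18
SE = s_d/√n = 6/√19 = 1.3765
t = d̄/SE = 4.1/1.3765 = 2.9786
Critical value: t_{0.025,18} = ±2.101
p-value ≈ 0.0081
Decision: reject H₀

Answer: t = 2.9786, reject H₀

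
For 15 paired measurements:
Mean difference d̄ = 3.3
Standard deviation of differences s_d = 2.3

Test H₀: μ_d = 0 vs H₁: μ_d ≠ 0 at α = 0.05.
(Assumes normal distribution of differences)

Answer: t = 5.5565, reject H₀

Derivation:
df = n - 1 = 14
SE = s_d/√n = 2.3/√15 = 0.5939
t = d̄/SE = 3.3/0.5939 = 5.5565
Critical value: t_{0.025,14} = ±2.145
p-value ≈ 0.0001
Decision: reject H₀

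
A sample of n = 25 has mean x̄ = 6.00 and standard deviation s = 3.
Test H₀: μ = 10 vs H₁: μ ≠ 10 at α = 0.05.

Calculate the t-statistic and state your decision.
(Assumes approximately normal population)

df = n - 1 = 24
SE = s/√n = 3/√25 = 0.6000
t = (x̄ - μ₀)/SE = (6.00 - 10)/0.6000 = -6.6667
Critical value: t_{0.025,24} = ±2.064
p-value < 0.0001
Decision: reject H₀

Answer: t = -6.6667, reject H₀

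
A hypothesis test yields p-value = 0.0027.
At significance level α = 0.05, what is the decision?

Answer: reject H₀

Derivation:
Compare p-value to α:
0.0027 < 0.05
Decision: reject H₀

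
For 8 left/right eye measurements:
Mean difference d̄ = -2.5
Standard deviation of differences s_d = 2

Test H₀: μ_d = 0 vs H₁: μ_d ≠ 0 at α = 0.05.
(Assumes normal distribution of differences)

Answer: t = -3.5356, reject H₀

Derivation:
df = n - 1 = 7
SE = s_d/√n = 2/√8 = 0.7071
t = d̄/SE = -2.5/0.7071 = -3.5356
Critical value: t_{0.025,7} = ±2.365
p-value ≈ 0.0095
Decision: reject H₀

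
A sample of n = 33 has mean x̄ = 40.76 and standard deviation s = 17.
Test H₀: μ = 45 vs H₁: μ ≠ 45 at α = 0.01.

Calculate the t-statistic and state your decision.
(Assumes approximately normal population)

df = n - 1 = 32
SE = s/√n = 17/√33 = 2.9593
t = (x̄ - μ₀)/SE = (40.76 - 45)/2.9593 = -1.4328
Critical value: t_{0.005,32} = ±2.738
p-value ≈ 0.1616
Decision: fail to reject H₀

Answer: t = -1.4328, fail to reject H₀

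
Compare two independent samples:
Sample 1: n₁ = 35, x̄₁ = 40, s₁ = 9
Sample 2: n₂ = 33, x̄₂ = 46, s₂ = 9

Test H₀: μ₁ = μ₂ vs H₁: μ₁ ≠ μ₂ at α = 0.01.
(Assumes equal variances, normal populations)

Pooled variance: s²_p = [34×9² + 32×9²]/(66) = 81.0000
s_p = 9.0000
SE = s_p×√(1/n₁ + 1/n₂) = 9.0000×√(1/35 + 1/33) = 2.1838
t = (x̄₁ - x̄₂)/SE = (40 - 46)/2.1838 = -2.7475
df = 66, t-critical = ±2.652
Decision: reject H₀

Answer: t = -2.7475, reject H₀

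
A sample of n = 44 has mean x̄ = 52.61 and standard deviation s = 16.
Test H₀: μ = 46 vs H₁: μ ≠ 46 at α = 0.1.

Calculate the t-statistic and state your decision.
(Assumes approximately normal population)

Answer: t = 2.7404, reject H₀

Derivation:
df = n - 1 = 43
SE = s/√n = 16/√44 = 2.4121
t = (x̄ - μ₀)/SE = (52.61 - 46)/2.4121 = 2.7404
Critical value: t_{0.05,43} = ±1.681
p-value ≈ 0.0089
Decision: reject H₀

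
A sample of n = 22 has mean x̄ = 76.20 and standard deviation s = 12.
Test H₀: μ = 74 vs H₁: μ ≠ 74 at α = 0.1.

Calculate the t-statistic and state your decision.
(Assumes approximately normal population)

Answer: t = 0.8599, fail to reject H₀

Derivation:
df = n - 1 = 21
SE = s/√n = 12/√22 = 2.5584
t = (x̄ - μ₀)/SE = (76.20 - 74)/2.5584 = 0.8599
Critical value: t_{0.05,21} = ±1.721
p-value ≈ 0.3996
Decision: fail to reject H₀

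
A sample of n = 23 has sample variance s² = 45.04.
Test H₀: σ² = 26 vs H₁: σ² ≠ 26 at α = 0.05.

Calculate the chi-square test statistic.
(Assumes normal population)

df = n - 1 = 22
χ² = (n-1)s²/σ₀² = 22×45.04/26 = 38.1108
Critical values: χ²_{0.975,22} = 10.982, χ²_{0.025,22} = 36.781
Rejection region: χ² < 10.982 or χ² > 36.781
Decision: reject H₀

Answer: χ² = 38.1108, reject H₀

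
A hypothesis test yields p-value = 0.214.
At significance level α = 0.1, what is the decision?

Compare p-value to α:
0.214 ≥ 0.1
Decision: fail to reject H₀

Answer: fail to reject H₀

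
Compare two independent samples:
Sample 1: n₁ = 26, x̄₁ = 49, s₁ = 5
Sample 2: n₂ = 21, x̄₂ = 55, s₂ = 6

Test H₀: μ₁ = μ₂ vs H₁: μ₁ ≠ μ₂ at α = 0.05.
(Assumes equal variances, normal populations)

Answer: t = -3.7406, reject H₀

Derivation:
Pooled variance: s²_p = [25×5² + 20×6²]/(45) = 29.8889
s_p = 5.4671
SE = s_p×√(1/n₁ + 1/n₂) = 5.4671×√(1/26 + 1/21) = 1.6040
t = (x̄₁ - x̄₂)/SE = (49 - 55)/1.6040 = -3.7406
df = 45, t-critical = ±2.014
Decision: reject H₀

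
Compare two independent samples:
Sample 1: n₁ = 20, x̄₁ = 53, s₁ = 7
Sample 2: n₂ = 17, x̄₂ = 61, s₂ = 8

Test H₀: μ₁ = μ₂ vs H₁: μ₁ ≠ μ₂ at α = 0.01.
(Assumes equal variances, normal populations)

Pooled variance: s²_p = [19×7² + 16×8²]/(35) = 55.8571
s_p = 7.4738
SE = s_p×√(1/n₁ + 1/n₂) = 7.4738×√(1/20 + 1/17) = 2.4655
t = (x̄₁ - x̄₂)/SE = (53 - 61)/2.4655 = -3.2448
df = 35, t-critical = ±2.724
Decision: reject H₀

Answer: t = -3.2448, reject H₀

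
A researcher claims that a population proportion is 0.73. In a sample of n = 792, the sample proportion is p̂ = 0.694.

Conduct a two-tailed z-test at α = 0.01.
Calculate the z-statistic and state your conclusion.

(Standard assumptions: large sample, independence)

H₀: p = 0.73, H₁: p ≠ 0.73
Standard error: SE = √(p₀(1-p₀)/n) = √(0.73×0.27/792) = 0.015775
z-statistic: z = (p̂ - p₀)/SE = (0.694 - 0.73)/0.015775 = -2.2821
Critical value: z_0.005 = ±2.576
p-value = 0.0225
Decision: fail to reject H₀ at α = 0.01

Answer: z = -2.2821, fail to reject H₀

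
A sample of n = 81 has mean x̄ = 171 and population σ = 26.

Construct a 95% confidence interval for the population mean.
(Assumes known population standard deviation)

Confidence level: 95%, α = 0.05
z_0.025 = 1.960
SE = σ/√n = 26/√81 = 2.8889
Margin of error = 1.960 × 2.8889 = 5.6622
CI: x̄ ± margin = 171 ± 5.6622
CI: (165.3378, 176.6622)

Answer: (165.3378, 176.6622)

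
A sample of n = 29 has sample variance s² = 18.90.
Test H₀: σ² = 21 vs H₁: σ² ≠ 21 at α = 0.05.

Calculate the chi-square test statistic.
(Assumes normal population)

Answer: χ² = 25.2000, fail to reject H₀

Derivation:
df = n - 1 = 28
χ² = (n-1)s²/σ₀² = 28×18.90/21 = 25.2000
Critical values: χ²_{0.975,28} = 15.308, χ²_{0.025,28} = 44.461
Rejection region: χ² < 15.308 or χ² > 44.461
Decision: fail to reject H₀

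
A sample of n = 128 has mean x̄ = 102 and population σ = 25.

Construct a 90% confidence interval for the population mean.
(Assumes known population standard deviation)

Answer: (98.3650, 105.6350)

Derivation:
Confidence level: 90%, α = 0.1
z_0.05 = 1.645
SE = σ/√n = 25/√128 = 2.2097
Margin of error = 1.645 × 2.2097 = 3.6350
CI: x̄ ± margin = 102 ± 3.6350
CI: (98.3650, 105.6350)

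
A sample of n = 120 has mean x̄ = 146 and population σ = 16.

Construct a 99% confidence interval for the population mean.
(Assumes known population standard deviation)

Answer: (142.2375, 149.7625)

Derivation:
Confidence level: 99%, α = 0.01
z_0.005 = 2.576
SE = σ/√n = 16/√120 = 1.4606
Margin of error = 2.576 × 1.4606 = 3.7625
CI: x̄ ± margin = 146 ± 3.7625
CI: (142.2375, 149.7625)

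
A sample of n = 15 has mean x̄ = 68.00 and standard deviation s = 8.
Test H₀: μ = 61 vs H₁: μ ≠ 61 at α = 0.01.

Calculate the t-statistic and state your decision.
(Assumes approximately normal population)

df = n - 1 = 14
SE = s/√n = 8/√15 = 2.0656
t = (x̄ - μ₀)/SE = (68.00 - 61)/2.0656 = 3.3888
Critical value: t_{0.005,14} = ±2.977
p-value ≈ 0.0044
Decision: reject H₀

Answer: t = 3.3888, reject H₀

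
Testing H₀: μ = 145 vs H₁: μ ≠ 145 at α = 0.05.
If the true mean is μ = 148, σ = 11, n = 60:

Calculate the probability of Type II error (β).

Answer: β ≈ 0.4394

Derivation:
SE = σ/√n = 11/√60 = 1.4201
Critical values: μ₀ ± z_0.025×SE = 145 ± 1.960×1.4201
Acceptance region: (142.2166, 147.7834)
Under H₁ (μ = 148): z_high = (147.7834 - 148)/1.4201 = -0.1525, z_low = (142.2166 - 148)/1.4201 = -4.0725
β = P(not reject | H₁) = Φ(-0.1525) - Φ(-4.0725) ≈ 0.4394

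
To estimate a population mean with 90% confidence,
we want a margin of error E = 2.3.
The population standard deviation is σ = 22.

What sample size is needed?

Answer: n = 248

Derivation:
z_0.05 = 1.645
n = (z×σ/E)² = (1.645×22/2.3)²
n = 247.5834
Round up: n = 248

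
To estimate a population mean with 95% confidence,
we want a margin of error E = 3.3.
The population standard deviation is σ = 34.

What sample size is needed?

z_0.025 = 1.960
n = (z×σ/E)² = (1.960×34/3.3)²
n = 407.7952
Round up: n = 408

Answer: n = 408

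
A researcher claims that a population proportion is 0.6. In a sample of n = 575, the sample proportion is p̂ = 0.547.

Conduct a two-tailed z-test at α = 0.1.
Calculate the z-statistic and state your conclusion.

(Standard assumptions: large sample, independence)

Answer: z = -2.5942, reject H₀

Derivation:
H₀: p = 0.6, H₁: p ≠ 0.6
Standard error: SE = √(p₀(1-p₀)/n) = √(0.6×0.4/575) = 0.020430
z-statistic: z = (p̂ - p₀)/SE = (0.547 - 0.6)/0.020430 = -2.5942
Critical value: z_0.05 = ±1.645
p-value = 0.0095
Decision: reject H₀ at α = 0.1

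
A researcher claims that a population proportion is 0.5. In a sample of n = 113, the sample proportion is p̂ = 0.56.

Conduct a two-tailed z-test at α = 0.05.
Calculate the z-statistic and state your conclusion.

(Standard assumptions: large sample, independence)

H₀: p = 0.5, H₁: p ≠ 0.5
Standard error: SE = √(p₀(1-p₀)/n) = √(0.5×0.5/113) = 0.047036
z-statistic: z = (p̂ - p₀)/SE = (0.56 - 0.5)/0.047036 = 1.2756
Critical value: z_0.025 = ±1.960
p-value = 0.2021
Decision: fail to reject H₀ at α = 0.05

Answer: z = 1.2756, fail to reject H₀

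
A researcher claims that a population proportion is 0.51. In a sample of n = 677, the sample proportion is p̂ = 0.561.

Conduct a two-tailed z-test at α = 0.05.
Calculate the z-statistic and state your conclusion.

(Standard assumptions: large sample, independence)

Answer: z = 2.6545, reject H₀

Derivation:
H₀: p = 0.51, H₁: p ≠ 0.51
Standard error: SE = √(p₀(1-p₀)/n) = √(0.51×0.49/677) = 0.019213
z-statistic: z = (p̂ - p₀)/SE = (0.561 - 0.51)/0.019213 = 2.6545
Critical value: z_0.025 = ±1.960
p-value = 0.0079
Decision: reject H₀ at α = 0.05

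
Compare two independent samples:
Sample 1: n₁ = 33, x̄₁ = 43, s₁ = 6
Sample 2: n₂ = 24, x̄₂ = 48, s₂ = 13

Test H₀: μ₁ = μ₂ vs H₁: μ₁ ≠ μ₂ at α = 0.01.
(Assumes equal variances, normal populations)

Pooled variance: s²_p = [32×6² + 23×13²]/(55) = 91.6182
s_p = 9.5717
SE = s_p×√(1/n₁ + 1/n₂) = 9.5717×√(1/33 + 1/24) = 2.5678
t = (x̄₁ - x̄₂)/SE = (43 - 48)/2.5678 = -1.9472
df = 55, t-critical = ±2.668
Decision: fail to reject H₀

Answer: t = -1.9472, fail to reject H₀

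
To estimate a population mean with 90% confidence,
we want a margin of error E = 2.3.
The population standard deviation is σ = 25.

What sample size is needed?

z_0.05 = 1.645
n = (z×σ/E)² = (1.645×25/2.3)²
n = 319.7099
Round up: n = 320

Answer: n = 320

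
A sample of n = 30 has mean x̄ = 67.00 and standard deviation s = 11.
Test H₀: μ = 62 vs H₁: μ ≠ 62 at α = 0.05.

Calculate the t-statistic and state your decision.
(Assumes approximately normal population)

Answer: t = 2.4897, reject H₀

Derivation:
df = n - 1 = 29
SE = s/√n = 11/√30 = 2.0083
t = (x̄ - μ₀)/SE = (67.00 - 62)/2.0083 = 2.4897
Critical value: t_{0.025,29} = ±2.045
p-value ≈ 0.0188
Decision: reject H₀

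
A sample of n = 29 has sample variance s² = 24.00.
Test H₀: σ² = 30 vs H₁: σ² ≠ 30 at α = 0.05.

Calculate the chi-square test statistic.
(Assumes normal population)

Answer: χ² = 22.4000, fail to reject H₀

Derivation:
df = n - 1 = 28
χ² = (n-1)s²/σ₀² = 28×24.00/30 = 22.4000
Critical values: χ²_{0.975,28} = 15.308, χ²_{0.025,28} = 44.461
Rejection region: χ² < 15.308 or χ² > 44.461
Decision: fail to reject H₀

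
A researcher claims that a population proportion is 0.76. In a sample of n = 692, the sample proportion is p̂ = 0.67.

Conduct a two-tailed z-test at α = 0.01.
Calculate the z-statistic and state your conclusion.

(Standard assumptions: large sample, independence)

Answer: z = -5.5436, reject H₀

Derivation:
H₀: p = 0.76, H₁: p ≠ 0.76
Standard error: SE = √(p₀(1-p₀)/n) = √(0.76×0.24/692) = 0.016235
z-statistic: z = (p̂ - p₀)/SE = (0.67 - 0.76)/0.016235 = -5.5436
Critical value: z_0.005 = ±2.576
p-value < 0.0001
Decision: reject H₀ at α = 0.01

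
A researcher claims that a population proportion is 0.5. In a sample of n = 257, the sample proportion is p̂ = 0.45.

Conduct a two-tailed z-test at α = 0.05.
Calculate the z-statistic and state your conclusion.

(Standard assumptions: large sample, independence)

H₀: p = 0.5, H₁: p ≠ 0.5
Standard error: SE = √(p₀(1-p₀)/n) = √(0.5×0.5/257) = 0.031189
z-statistic: z = (p̂ - p₀)/SE = (0.45 - 0.5)/0.031189 = -1.6031
Critical value: z_0.025 = ±1.960
p-value = 0.1089
Decision: fail to reject H₀ at α = 0.05

Answer: z = -1.6031, fail to reject H₀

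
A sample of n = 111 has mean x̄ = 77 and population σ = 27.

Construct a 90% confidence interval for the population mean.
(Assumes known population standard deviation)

Answer: (72.7844, 81.2156)

Derivation:
Confidence level: 90%, α = 0.1
z_0.05 = 1.645
SE = σ/√n = 27/√111 = 2.5627
Margin of error = 1.645 × 2.5627 = 4.2156
CI: x̄ ± margin = 77 ± 4.2156
CI: (72.7844, 81.2156)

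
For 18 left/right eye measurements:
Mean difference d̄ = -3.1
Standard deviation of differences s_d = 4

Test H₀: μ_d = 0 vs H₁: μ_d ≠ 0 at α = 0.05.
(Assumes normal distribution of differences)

Answer: t = -3.2881, reject H₀

Derivation:
df = n - 1 = 17
SE = s_d/√n = 4/√18 = 0.9428
t = d̄/SE = -3.1/0.9428 = -3.2881
Critical value: t_{0.025,17} = ±2.110
p-value ≈ 0.0043
Decision: reject H₀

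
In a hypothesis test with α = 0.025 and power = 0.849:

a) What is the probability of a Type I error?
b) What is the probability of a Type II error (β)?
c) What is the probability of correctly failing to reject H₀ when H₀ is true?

a) Type I error probability = α = 0.025
b) Power = P(reject H₀ | H₁ true) = 1 - β = 0.849, so Type II error probability = β = 1 - Power = 0.151
c) P(fail to reject H₀ | H₀ true) = 1 - α = 0.975

Answer: a) 0.025, b) 0.151, c) 0.975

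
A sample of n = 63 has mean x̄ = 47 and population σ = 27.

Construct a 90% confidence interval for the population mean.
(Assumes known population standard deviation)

Answer: (41.4042, 52.5958)

Derivation:
Confidence level: 90%, α = 0.1
z_0.05 = 1.645
SE = σ/√n = 27/√63 = 3.4017
Margin of error = 1.645 × 3.4017 = 5.5958
CI: x̄ ± margin = 47 ± 5.5958
CI: (41.4042, 52.5958)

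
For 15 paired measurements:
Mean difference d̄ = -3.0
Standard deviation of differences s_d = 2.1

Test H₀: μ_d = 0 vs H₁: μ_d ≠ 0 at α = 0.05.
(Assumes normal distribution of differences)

Answer: t = -5.5330, reject H₀

Derivation:
df = n - 1 = 14
SE = s_d/√n = 2.1/√15 = 0.5422
t = d̄/SE = -3.0/0.5422 = -5.5330
Critical value: t_{0.025,14} = ±2.145
p-value ≈ 0.0001
Decision: reject H₀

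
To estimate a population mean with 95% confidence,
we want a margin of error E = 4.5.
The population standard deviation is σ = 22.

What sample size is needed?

z_0.025 = 1.960
n = (z×σ/E)² = (1.960×22/4.5)²
n = 91.8190
Round up: n = 92

Answer: n = 92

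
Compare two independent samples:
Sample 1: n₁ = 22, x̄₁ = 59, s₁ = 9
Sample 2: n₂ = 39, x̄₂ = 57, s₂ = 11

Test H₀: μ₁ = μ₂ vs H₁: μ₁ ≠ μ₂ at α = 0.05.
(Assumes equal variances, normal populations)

Pooled variance: s²_p = [21×9² + 38×11²]/(59) = 106.7627
s_p = 10.3326
SE = s_p×√(1/n₁ + 1/n₂) = 10.3326×√(1/22 + 1/39) = 2.7551
t = (x̄₁ - x̄₂)/SE = (59 - 57)/2.7551 = 0.7259
df = 59, t-critical = ±2.001
Decision: fail to reject H₀

Answer: t = 0.7259, fail to reject H₀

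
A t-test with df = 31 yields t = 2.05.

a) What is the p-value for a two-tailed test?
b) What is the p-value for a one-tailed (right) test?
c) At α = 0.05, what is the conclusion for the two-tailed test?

Using t-distribution with df = 31:
a) Two-tailed: p = 2×P(T > 2.05) = 0.0489
b) One-tailed: p = P(T > 2.05) = 0.0245
c) 0.0489 < 0.05, reject H₀

Answer: a) 0.0489, b) 0.0245, c) reject H₀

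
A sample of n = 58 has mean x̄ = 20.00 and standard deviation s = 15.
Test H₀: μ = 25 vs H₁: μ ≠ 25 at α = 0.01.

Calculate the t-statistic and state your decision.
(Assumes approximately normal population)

Answer: t = -2.5386, fail to reject H₀

Derivation:
df = n - 1 = 57
SE = s/√n = 15/√58 = 1.9696
t = (x̄ - μ₀)/SE = (20.00 - 25)/1.9696 = -2.5386
Critical value: t_{0.005,57} = ±2.665
p-value ≈ 0.0139
Decision: fail to reject H₀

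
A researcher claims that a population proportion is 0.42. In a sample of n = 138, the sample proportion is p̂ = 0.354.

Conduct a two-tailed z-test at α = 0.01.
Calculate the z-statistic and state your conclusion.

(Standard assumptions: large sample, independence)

Answer: z = -1.5709, fail to reject H₀

Derivation:
H₀: p = 0.42, H₁: p ≠ 0.42
Standard error: SE = √(p₀(1-p₀)/n) = √(0.42×0.58/138) = 0.042014
z-statistic: z = (p̂ - p₀)/SE = (0.354 - 0.42)/0.042014 = -1.5709
Critical value: z_0.005 = ±2.576
p-value = 0.1162
Decision: fail to reject H₀ at α = 0.01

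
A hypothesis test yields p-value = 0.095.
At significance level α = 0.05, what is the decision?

Compare p-value to α:
0.095 ≥ 0.05
Decision: fail to reject H₀

Answer: fail to reject H₀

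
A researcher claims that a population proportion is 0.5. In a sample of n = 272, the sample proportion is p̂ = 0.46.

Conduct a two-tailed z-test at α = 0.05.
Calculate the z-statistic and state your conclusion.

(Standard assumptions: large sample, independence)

H₀: p = 0.5, H₁: p ≠ 0.5
Standard error: SE = √(p₀(1-p₀)/n) = √(0.5×0.5/272) = 0.030317
z-statistic: z = (p̂ - p₀)/SE = (0.46 - 0.5)/0.030317 = -1.3194
Critical value: z_0.025 = ±1.960
p-value = 0.1870
Decision: fail to reject H₀ at α = 0.05

Answer: z = -1.3194, fail to reject H₀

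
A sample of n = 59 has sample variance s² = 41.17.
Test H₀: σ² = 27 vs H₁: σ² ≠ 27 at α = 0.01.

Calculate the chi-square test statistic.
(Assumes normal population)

df = n - 1 = 58
χ² = (n-1)s²/σ₀² = 58×41.17/27 = 88.4393
Critical values: χ²_{0.995,58} = 34.008, χ²_{0.005,58} = 89.477
Rejection region: χ² < 34.008 or χ² > 89.477
Decision: fail to reject H₀

Answer: χ² = 88.4393, fail to reject H₀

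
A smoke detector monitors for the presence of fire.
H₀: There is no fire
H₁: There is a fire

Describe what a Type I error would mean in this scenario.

Type I error (α): Rejecting H₀ when H₀ is true
Type II error (β): Failing to reject H₀ when H₁ is true

Answer: The alarm sounds when there is no fire (false alarm)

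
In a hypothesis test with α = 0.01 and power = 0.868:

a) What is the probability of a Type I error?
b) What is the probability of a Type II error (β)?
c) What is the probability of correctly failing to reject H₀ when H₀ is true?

a) Type I error probability = α = 0.01
b) Power = P(reject H₀ | H₁ true) = 1 - β = 0.868, so Type II error probability = β = 1 - Power = 0.132
c) P(fail to reject H₀ | H₀ true) = 1 - α = 0.99

Answer: a) 0.01, b) 0.132, c) 0.99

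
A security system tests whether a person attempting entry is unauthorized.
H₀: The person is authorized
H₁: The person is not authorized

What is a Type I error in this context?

Answer: Denying entry to an authorized person

Derivation:
Type I error: rejecting H₀ when it is actually true (false positive).
Type II error: failing to reject H₀ when H₁ is actually true (false negative).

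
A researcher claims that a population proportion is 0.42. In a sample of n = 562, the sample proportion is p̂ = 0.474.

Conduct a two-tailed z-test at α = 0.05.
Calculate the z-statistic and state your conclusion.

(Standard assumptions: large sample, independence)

Answer: z = 2.5937, reject H₀

Derivation:
H₀: p = 0.42, H₁: p ≠ 0.42
Standard error: SE = √(p₀(1-p₀)/n) = √(0.42×0.58/562) = 0.020820
z-statistic: z = (p̂ - p₀)/SE = (0.474 - 0.42)/0.020820 = 2.5937
Critical value: z_0.025 = ±1.960
p-value = 0.0095
Decision: reject H₀ at α = 0.05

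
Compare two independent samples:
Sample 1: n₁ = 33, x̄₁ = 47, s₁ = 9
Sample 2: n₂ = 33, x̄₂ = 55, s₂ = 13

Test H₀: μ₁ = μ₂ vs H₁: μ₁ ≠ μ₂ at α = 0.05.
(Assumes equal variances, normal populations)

Pooled variance: s²_p = [32×9² + 32×13²]/(64) = 125.0000
s_p = 11.1803
SE = s_p×√(1/n₁ + 1/n₂) = 11.1803×√(1/33 + 1/33) = 2.7524
t = (x̄₁ - x̄₂)/SE = (47 - 55)/2.7524 = -2.9066
df = 64, t-critical = ±1.998
Decision: reject H₀

Answer: t = -2.9066, reject H₀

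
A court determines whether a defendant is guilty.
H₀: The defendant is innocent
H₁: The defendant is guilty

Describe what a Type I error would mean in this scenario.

Type I error (α): Rejecting H₀ when H₀ is true
Type II error (β): Failing to reject H₀ when H₁ is true

Answer: Convicting an innocent person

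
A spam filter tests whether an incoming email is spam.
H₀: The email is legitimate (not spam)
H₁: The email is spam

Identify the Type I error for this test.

Answer: Marking a legitimate email as spam

Derivation:
A Type I error (probability α) occurs when we reject a true H₀.
A Type II error (probability β) occurs when we fail to reject a false H₀.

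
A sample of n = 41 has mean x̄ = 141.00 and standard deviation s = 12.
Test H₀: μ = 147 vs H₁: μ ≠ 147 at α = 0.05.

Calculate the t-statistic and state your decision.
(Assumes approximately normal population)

Answer: t = -3.2015, reject H₀

Derivation:
df = n - 1 = 40
SE = s/√n = 12/√41 = 1.8741
t = (x̄ - μ₀)/SE = (141.00 - 147)/1.8741 = -3.2015
Critical value: t_{0.025,40} = ±2.021
p-value ≈ 0.0027
Decision: reject H₀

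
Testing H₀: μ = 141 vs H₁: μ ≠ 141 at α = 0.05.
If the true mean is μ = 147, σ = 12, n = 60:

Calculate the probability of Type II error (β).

SE = σ/√n = 12/√60 = 1.5492
Critical values: μ₀ ± z_0.025×SE = 141 ± 1.960×1.5492
Acceptance region: (137.9636, 144.0364)
Under H₁ (μ = 147): z_high = (144.0364 - 147)/1.5492 = -1.9130, z_low = (137.9636 - 147)/1.5492 = -5.8329
β = P(not reject | H₁) = Φ(-1.9130) - Φ(-5.8329) ≈ 0.0279

Answer: β ≈ 0.0279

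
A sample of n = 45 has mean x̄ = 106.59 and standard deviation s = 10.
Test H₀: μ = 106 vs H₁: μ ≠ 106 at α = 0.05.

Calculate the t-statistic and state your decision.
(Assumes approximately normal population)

Answer: t = 0.3958, fail to reject H₀

Derivation:
df = n - 1 = 44
SE = s/√n = 10/√45 = 1.4907
t = (x̄ - μ₀)/SE = (106.59 - 106)/1.4907 = 0.3958
Critical value: t_{0.025,44} = ±2.015
p-value ≈ 0.6942
Decision: fail to reject H₀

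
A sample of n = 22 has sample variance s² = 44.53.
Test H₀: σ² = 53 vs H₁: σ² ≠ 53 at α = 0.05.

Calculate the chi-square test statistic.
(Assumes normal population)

Answer: χ² = 17.6440, fail to reject H₀

Derivation:
df = n - 1 = 21
χ² = (n-1)s²/σ₀² = 21×44.53/53 = 17.6440
Critical values: χ²_{0.975,21} = 10.283, χ²_{0.025,21} = 35.479
Rejection region: χ² < 10.283 or χ² > 35.479
Decision: fail to reject H₀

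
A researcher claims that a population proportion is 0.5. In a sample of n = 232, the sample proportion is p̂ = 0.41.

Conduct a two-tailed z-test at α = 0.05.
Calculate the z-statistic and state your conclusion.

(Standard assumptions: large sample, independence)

H₀: p = 0.5, H₁: p ≠ 0.5
Standard error: SE = √(p₀(1-p₀)/n) = √(0.5×0.5/232) = 0.032827
z-statistic: z = (p̂ - p₀)/SE = (0.41 - 0.5)/0.032827 = -2.7416
Critical value: z_0.025 = ±1.960
p-value = 0.0061
Decision: reject H₀ at α = 0.05

Answer: z = -2.7416, reject H₀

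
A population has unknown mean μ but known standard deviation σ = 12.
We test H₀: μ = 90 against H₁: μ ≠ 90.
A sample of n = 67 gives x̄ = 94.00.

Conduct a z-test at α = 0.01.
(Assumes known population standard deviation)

Answer: z = 2.7285, reject H₀

Derivation:
Standard error: SE = σ/√n = 12/√67 = 1.4660
z-statistic: z = (x̄ - μ₀)/SE = (94.00 - 90)/1.4660 = 2.7285
Critical value: ±2.576
p-value = 0.0064
Decision: reject H₀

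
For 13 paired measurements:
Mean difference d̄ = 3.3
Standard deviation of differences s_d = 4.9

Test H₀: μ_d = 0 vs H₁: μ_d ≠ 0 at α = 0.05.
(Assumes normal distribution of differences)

Answer: t = 2.4283, reject H₀

Derivation:
df = n - 1 = 12
SE = s_d/√n = 4.9/√13 = 1.3590
t = d̄/SE = 3.3/1.3590 = 2.4283
Critical value: t_{0.025,12} = ±2.179
p-value ≈ 0.0318
Decision: reject H₀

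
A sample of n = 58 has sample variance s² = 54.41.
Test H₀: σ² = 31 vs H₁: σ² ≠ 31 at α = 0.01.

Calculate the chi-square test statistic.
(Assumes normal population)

df = n - 1 = 57
χ² = (n-1)s²/σ₀² = 57×54.41/31 = 100.0442
Critical values: χ²_{0.995,57} = 33.248, χ²_{0.005,57} = 88.236
Rejection region: χ² < 33.248 or χ² > 88.236
Decision: reject H₀

Answer: χ² = 100.0442, reject H₀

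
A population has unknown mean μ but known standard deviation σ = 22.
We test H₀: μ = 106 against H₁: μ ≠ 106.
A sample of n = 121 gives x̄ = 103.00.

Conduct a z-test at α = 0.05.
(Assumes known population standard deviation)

Standard error: SE = σ/√n = 22/√121 = 2.0000
z-statistic: z = (x̄ - μ₀)/SE = (103.00 - 106)/2.0000 = -1.5000
Critical value: ±1.960
p-value = 0.1336
Decision: fail to reject H₀

Answer: z = -1.5000, fail to reject H₀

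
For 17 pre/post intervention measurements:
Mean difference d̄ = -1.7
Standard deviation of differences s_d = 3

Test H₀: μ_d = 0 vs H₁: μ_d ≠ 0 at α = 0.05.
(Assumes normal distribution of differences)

df = n - 1 = 16
SE = s_d/√n = 3/√17 = 0.7276
t = d̄/SE = -1.7/0.7276 = -2.3364
Critical value: t_{0.025,16} = ±2.120
p-value ≈ 0.0328
Decision: reject H₀

Answer: t = -2.3364, reject H₀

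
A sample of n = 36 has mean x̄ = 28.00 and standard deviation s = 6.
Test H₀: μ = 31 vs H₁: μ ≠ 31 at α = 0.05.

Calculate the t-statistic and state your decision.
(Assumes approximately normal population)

df = n - 1 = 35
SE = s/√n = 6/√36 = 1.0000
t = (x̄ - μ₀)/SE = (28.00 - 31)/1.0000 = -3.0000
Critical value: t_{0.025,35} = ±2.030
p-value ≈ 0.0049
Decision: reject H₀

Answer: t = -3.0000, reject H₀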